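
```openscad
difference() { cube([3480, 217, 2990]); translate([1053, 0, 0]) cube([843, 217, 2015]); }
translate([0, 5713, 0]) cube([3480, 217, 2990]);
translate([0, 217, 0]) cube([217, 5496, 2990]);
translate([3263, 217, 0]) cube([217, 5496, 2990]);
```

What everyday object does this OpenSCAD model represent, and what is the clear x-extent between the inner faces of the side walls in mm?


A single room. The interior width is 3046 mm.

Four walls enclosing a rectangle with a door in the front wall — a room. Outside width 3480 minus two 217 mm walls gives 3046 mm.


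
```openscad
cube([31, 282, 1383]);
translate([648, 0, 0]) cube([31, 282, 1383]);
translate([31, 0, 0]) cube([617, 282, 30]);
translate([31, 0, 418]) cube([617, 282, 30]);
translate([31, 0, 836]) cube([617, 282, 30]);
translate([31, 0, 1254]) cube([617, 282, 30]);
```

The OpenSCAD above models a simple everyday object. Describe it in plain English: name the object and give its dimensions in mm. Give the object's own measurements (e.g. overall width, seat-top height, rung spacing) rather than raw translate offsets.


An open bookshelf. Two side panels, each 31 mm thick, 282 mm deep and 1383 mm tall, stand 679 mm apart (outside-to-outside). Between them sit 4 shelves, each 30 mm thick and 282 mm deep, spanning the full gap between the sides. The bottom shelf rests on the floor (its underside at z = 0) and the clear gap between one shelf's top and the next shelf's underside is 388 mm.


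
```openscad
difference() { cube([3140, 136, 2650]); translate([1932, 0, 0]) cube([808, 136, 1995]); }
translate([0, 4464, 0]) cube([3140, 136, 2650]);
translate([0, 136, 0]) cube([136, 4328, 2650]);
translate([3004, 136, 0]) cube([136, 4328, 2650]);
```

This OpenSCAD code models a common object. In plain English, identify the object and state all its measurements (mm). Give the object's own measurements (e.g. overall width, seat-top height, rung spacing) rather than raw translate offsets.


A single room: four walls, each 2650 mm tall and 136 mm thick, enclosing an outside footprint 3140×4600 mm (x × y), no floor or roof. The front and back walls (−y and +y sides) run the full x-width; the side walls fit between their inner faces. A door opening 808 mm wide and 1995 mm tall is cut through the front wall from the floor up, its −x edge 1932 mm from the wall's −x end.


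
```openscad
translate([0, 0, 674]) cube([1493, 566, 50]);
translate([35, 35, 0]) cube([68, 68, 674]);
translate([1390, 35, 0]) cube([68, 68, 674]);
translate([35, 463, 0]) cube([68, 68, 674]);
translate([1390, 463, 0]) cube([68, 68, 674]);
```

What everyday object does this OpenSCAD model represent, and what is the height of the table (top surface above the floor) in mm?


A table. The table height is 724 mm.

A 1493×566×50 slab sits at z = 674 on four 68 mm square posts — a table. The top surface is at 674 + 50 = 724 mm.


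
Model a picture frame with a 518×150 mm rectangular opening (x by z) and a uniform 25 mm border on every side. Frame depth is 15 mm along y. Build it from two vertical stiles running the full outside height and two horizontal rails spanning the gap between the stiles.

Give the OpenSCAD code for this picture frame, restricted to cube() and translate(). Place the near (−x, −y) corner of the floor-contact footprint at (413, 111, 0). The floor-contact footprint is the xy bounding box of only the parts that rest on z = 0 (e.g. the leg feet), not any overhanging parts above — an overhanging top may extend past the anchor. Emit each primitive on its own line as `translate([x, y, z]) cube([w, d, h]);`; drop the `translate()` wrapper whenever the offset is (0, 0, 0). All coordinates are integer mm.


translate([413, 111, 0]) cube([25, 15, 200]);
translate([956, 111, 0]) cube([25, 15, 200]);
translate([438, 111, 0]) cube([518, 15, 25]);
translate([438, 111, 175]) cube([518, 15, 25]);


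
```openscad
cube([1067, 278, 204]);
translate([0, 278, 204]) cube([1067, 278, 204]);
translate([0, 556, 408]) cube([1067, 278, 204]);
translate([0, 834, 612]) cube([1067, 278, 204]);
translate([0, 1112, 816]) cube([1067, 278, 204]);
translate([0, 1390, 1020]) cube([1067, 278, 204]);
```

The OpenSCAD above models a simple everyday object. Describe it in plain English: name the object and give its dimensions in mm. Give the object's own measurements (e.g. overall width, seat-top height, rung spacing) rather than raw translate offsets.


A straight staircase of 6 solid steps. Each step is 1067 mm wide (x), 278 mm deep (y, the going) and 204 mm tall (the rise). The first step rests on the floor; each subsequent step sits one going further in +y and one rise higher in +z, directly behind and above the previous step with no overlap.


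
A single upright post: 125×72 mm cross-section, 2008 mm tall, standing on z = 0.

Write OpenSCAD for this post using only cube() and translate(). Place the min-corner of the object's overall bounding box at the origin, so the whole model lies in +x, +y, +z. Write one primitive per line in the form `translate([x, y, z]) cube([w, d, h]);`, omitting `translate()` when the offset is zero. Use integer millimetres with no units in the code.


cube([125, 72, 2008]);


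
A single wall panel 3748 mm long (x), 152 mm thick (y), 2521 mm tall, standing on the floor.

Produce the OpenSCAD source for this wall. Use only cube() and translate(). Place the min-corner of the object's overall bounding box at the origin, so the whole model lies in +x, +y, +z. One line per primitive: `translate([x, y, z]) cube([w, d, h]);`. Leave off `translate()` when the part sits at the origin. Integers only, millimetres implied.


cube([3748, 152, 2521]);


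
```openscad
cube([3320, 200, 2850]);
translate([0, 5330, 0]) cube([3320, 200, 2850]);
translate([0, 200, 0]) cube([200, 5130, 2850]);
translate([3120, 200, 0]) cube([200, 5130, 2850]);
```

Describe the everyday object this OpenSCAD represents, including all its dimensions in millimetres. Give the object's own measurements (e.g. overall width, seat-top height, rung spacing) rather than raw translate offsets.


The wall frame of a small rectangular building: four walls, each 2850 mm tall and 200 mm thick, enclosing a footprint 3320 mm (x) by 5530 mm (y) outside-to-outside, with no floor or roof. The front and back walls (the −y and +y sides) span the full width; the two side walls fit between them.


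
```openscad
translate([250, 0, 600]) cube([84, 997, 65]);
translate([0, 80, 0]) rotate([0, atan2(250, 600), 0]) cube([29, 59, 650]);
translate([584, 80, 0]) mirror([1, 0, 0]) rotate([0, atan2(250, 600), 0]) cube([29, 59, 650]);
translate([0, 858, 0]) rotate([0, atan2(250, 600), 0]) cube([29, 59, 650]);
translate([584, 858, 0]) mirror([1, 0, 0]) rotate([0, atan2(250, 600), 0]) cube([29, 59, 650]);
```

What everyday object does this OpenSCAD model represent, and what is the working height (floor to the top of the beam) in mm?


A sawhorse. The overall height is 665 mm.

A beam across two mirrored pairs of raked legs — a sawhorse. The beam's underside is at z = 600 (matching the legs' vertical rise in atan2(250, 600)) and the beam is 65 mm tall, so its top is at 600 + 65 = 665 mm. The raked legs top out at the beam's underside, so that is the highest point.


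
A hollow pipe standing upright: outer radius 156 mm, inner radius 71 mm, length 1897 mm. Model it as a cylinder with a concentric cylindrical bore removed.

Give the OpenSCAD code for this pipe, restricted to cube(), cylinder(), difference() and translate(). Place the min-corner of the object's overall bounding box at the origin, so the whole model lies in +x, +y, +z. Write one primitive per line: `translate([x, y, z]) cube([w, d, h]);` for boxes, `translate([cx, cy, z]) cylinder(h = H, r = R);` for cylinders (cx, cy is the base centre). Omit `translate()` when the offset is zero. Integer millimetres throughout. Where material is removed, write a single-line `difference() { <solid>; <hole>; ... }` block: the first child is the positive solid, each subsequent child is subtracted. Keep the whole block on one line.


difference() { translate([156, 156, 0]) cylinder(h = 1897, r = 156); translate([156, 156, 0]) cylinder(h = 1897, r = 71); }


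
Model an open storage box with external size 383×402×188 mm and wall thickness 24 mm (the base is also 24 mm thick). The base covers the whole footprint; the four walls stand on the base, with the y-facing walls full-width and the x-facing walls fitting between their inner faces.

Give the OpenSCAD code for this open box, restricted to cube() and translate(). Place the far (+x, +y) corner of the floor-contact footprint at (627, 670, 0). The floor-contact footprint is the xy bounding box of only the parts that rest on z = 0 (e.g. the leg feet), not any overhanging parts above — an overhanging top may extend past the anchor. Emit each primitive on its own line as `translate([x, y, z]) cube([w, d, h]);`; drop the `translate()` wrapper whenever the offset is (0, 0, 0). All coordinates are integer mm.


translate([244, 268, 0]) cube([383, 402, 24]);
translate([244, 268, 24]) cube([383, 24, 164]);
translate([244, 646, 24]) cube([383, 24, 164]);
translate([244, 292, 24]) cube([24, 354, 164]);
translate([603, 292, 24]) cube([24, 354, 164]);


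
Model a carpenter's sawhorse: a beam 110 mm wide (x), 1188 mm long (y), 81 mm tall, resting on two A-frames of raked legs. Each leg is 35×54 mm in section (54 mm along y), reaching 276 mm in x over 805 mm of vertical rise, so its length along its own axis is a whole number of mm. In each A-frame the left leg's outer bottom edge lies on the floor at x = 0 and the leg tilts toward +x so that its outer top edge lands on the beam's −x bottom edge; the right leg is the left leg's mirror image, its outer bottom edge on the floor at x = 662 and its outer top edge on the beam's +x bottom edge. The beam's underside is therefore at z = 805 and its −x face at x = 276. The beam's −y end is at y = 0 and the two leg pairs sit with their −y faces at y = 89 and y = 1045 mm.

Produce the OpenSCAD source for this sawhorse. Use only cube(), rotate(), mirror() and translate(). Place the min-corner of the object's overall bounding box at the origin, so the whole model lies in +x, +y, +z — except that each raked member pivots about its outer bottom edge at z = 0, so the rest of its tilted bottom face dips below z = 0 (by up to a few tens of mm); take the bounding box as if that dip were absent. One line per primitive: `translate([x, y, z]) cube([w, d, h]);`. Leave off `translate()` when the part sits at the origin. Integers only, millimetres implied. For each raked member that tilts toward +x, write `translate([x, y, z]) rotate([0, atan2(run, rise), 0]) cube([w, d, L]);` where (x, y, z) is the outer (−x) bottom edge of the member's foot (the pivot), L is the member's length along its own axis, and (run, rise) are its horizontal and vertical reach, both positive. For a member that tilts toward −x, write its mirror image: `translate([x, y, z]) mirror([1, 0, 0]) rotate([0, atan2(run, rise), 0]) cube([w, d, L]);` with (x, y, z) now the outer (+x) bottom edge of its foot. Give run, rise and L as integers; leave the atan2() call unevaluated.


// leg length = √(276² + 805²) = 851
// right-leg outer foot x = 2·276 + 110 = 662
// beam min-corner = (276, 0, 805)
translate([276, 0, 805]) cube([110, 1188, 81]);
translate([0, 89, 0]) rotate([0, atan2(276, 805), 0]) cube([35, 54, 851]);
translate([662, 89, 0]) mirror([1, 0, 0]) rotate([0, atan2(276, 805), 0]) cube([35, 54, 851]);
translate([0, 1045, 0]) rotate([0, atan2(276, 805), 0]) cube([35, 54, 851]);
translate([662, 1045, 0]) mirror([1, 0, 0]) rotate([0, atan2(276, 805), 0]) cube([35, 54, 851]);


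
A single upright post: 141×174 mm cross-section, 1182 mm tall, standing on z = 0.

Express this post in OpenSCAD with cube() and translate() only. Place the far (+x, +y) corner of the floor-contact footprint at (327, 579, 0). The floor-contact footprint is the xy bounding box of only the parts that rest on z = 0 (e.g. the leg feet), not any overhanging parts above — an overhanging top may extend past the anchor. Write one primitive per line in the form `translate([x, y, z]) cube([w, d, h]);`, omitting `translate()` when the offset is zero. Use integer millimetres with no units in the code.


translate([186, 405, 0]) cube([141, 174, 1182]);


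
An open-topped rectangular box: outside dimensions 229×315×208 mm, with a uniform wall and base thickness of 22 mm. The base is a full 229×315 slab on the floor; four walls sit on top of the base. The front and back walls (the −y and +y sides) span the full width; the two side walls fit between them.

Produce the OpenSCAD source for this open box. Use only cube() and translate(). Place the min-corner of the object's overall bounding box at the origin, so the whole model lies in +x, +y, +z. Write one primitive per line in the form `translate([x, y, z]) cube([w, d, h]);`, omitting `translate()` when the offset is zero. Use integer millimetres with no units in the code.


cube([229, 315, 22]);
translate([0, 0, 22]) cube([229, 22, 186]);
translate([0, 293, 22]) cube([229, 22, 186]);
translate([0, 22, 22]) cube([22, 271, 186]);
translate([207, 22, 22]) cube([22, 271, 186]);


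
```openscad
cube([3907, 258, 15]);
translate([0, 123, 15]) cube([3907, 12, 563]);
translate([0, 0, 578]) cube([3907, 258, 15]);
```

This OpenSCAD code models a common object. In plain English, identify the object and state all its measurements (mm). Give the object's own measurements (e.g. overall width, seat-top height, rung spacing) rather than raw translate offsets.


An I-beam lying along x, 3907 mm long. Overall section height 593 mm. Two flanges 258 mm wide (y) and 15 mm thick, one on the floor and one at the top; a web 12 mm thick runs between them, centred on the flange width.


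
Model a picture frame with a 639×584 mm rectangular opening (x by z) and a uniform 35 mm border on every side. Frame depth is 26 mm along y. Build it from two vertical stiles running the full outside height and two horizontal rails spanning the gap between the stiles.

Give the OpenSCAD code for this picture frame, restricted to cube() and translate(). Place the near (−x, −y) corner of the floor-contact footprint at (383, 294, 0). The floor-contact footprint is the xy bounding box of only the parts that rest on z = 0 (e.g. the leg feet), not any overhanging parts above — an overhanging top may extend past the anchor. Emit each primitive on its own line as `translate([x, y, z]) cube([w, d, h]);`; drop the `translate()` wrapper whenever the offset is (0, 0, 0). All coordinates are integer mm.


translate([383, 294, 0]) cube([35, 26, 654]);
translate([1057, 294, 0]) cube([35, 26, 654]);
translate([418, 294, 0]) cube([639, 26, 35]);
translate([418, 294, 619]) cube([639, 26, 35]);


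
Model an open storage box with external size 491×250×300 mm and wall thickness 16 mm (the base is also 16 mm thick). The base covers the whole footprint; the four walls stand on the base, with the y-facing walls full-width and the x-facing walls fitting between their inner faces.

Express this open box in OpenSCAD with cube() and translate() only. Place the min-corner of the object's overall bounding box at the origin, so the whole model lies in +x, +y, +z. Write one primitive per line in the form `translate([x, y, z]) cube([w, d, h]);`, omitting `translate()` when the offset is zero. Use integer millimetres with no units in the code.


cube([491, 250, 16]);
translate([0, 0, 16]) cube([491, 16, 284]);
translate([0, 234, 16]) cube([491, 16, 284]);
translate([0, 16, 16]) cube([16, 218, 284]);
translate([475, 16, 16]) cube([16, 218, 284]);


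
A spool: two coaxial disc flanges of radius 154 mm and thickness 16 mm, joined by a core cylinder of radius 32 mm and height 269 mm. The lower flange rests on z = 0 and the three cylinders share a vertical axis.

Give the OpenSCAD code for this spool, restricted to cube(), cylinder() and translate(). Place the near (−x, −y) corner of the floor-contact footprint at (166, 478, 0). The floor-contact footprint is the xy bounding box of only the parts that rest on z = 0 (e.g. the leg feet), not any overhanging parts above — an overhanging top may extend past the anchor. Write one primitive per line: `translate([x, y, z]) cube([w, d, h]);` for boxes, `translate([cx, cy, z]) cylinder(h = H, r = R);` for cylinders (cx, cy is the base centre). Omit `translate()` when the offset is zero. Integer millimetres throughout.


translate([320, 632, 0]) cylinder(h = 16, r = 154);
translate([320, 632, 16]) cylinder(h = 269, r = 32);
translate([320, 632, 285]) cylinder(h = 16, r = 154);


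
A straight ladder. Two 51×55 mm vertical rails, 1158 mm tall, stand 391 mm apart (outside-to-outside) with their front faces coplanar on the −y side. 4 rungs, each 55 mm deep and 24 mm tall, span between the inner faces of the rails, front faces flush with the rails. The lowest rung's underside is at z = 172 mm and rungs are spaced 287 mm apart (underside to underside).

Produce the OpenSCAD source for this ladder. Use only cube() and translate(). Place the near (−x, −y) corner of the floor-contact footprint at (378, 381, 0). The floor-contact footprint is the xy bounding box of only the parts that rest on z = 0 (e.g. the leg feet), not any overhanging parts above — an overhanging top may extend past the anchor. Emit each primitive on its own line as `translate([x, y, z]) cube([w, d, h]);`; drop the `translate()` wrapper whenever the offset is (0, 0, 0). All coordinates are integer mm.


translate([378, 381, 0]) cube([51, 55, 1158]);
translate([718, 381, 0]) cube([51, 55, 1158]);
translate([429, 381, 172]) cube([289, 55, 24]);
translate([429, 381, 459]) cube([289, 55, 24]);
translate([429, 381, 746]) cube([289, 55, 24]);
translate([429, 381, 1033]) cube([289, 55, 24]);


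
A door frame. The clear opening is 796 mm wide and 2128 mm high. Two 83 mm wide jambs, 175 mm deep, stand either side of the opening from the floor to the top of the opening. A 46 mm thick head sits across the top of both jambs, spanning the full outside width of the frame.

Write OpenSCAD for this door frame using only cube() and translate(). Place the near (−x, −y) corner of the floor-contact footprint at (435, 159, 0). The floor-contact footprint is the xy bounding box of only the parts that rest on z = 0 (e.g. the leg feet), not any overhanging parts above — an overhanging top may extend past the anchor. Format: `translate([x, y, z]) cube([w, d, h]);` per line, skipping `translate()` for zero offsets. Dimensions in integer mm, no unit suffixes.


translate([435, 159, 0]) cube([83, 175, 2128]);
translate([1314, 159, 0]) cube([83, 175, 2128]);
translate([435, 159, 2128]) cube([962, 175, 46]);


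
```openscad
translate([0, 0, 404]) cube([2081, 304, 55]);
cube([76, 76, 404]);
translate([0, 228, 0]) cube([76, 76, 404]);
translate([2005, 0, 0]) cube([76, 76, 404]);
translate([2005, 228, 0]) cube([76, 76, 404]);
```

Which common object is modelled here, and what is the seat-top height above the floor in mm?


A bench. The seat-top height is 459 mm.

A long slab on four corner posts — a bench. The slab sits at z = 404 with thickness 55, so the top is 404 + 55 = 459 mm.


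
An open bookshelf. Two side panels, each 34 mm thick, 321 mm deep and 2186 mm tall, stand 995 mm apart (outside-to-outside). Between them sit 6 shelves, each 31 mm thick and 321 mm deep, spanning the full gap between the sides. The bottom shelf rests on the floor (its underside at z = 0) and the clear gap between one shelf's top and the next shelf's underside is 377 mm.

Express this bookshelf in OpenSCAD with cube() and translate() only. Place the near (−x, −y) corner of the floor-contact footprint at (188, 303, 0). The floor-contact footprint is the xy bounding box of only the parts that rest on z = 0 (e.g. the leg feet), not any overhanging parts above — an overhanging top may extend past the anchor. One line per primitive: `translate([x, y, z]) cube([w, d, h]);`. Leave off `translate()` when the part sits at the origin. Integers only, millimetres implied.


translate([188, 303, 0]) cube([34, 321, 2186]);
translate([1149, 303, 0]) cube([34, 321, 2186]);
translate([222, 303, 0]) cube([927, 321, 31]);
translate([222, 303, 408]) cube([927, 321, 31]);
translate([222, 303, 816]) cube([927, 321, 31]);
translate([222, 303, 1224]) cube([927, 321, 31]);
translate([222, 303, 1632]) cube([927, 321, 31]);
translate([222, 303, 2040]) cube([927, 321, 31]);


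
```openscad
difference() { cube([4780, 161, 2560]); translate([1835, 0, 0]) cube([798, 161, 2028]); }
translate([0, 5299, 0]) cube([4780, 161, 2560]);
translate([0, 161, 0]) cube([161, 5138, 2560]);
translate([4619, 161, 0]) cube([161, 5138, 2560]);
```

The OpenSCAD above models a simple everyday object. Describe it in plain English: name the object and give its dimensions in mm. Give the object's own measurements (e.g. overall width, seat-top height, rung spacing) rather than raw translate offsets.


A single room: four walls, each 2560 mm tall and 161 mm thick, enclosing an outside footprint 4780×5460 mm (x × y), no floor or roof. The front and back walls (−y and +y sides) run the full x-width; the side walls fit between their inner faces. A door opening 798 mm wide and 2028 mm tall is cut through the front wall from the floor up, its −x edge 1835 mm from the wall's −x end.


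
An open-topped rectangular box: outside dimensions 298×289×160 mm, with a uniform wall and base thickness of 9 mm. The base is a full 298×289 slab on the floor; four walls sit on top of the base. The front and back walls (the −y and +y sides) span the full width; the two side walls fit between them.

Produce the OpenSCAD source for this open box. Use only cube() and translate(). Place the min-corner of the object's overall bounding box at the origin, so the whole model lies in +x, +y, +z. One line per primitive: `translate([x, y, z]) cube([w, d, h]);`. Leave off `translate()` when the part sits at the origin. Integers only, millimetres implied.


cube([298, 289, 9]);
translate([0, 0, 9]) cube([298, 9, 151]);
translate([0, 280, 9]) cube([298, 9, 151]);
translate([0, 9, 9]) cube([9, 271, 151]);
translate([289, 9, 9]) cube([9, 271, 151]);


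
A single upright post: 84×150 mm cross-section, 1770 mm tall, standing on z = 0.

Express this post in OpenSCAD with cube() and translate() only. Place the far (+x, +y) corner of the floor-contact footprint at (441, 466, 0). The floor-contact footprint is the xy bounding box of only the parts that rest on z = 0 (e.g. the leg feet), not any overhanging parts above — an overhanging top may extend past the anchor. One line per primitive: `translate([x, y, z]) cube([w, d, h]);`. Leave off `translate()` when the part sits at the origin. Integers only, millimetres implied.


translate([357, 316, 0]) cube([84, 150, 1770]);


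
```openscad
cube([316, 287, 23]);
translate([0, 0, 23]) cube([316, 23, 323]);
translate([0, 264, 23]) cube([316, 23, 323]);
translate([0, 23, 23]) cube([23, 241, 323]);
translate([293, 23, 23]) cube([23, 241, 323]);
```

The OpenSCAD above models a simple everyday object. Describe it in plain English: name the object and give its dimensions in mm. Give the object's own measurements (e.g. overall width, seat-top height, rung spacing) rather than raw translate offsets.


An open-topped rectangular box: outside dimensions 316×287×346 mm, with a uniform wall and base thickness of 23 mm. The base is a full 316×287 slab on the floor; four walls sit on top of the base. The front and back walls (the −y and +y sides) span the full width; the two side walls fit between them.


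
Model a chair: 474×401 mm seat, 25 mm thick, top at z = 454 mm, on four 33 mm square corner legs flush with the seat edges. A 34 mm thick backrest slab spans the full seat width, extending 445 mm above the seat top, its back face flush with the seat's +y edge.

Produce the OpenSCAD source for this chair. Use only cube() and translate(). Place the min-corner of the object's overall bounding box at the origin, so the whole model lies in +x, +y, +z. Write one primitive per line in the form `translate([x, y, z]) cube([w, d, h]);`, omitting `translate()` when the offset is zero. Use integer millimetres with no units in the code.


translate([0, 0, 429]) cube([474, 401, 25]);
cube([33, 33, 429]);
translate([441, 0, 0]) cube([33, 33, 429]);
translate([0, 368, 0]) cube([33, 33, 429]);
translate([441, 368, 0]) cube([33, 33, 429]);
translate([0, 367, 454]) cube([474, 34, 445]);


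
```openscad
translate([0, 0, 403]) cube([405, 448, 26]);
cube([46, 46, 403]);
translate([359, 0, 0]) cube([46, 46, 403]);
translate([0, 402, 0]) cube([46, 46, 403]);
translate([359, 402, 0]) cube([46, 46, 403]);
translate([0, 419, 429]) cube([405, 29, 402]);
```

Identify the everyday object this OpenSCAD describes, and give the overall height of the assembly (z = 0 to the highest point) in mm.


A chair. The overall height is 831 mm.

A slab on four corner posts with a tall panel at the back — a chair. The seat slab sits at z = 403 with thickness 26, and the 402 mm backrest starts at the seat top, so the overall height is 403 + 26 + 402 = 831 mm.


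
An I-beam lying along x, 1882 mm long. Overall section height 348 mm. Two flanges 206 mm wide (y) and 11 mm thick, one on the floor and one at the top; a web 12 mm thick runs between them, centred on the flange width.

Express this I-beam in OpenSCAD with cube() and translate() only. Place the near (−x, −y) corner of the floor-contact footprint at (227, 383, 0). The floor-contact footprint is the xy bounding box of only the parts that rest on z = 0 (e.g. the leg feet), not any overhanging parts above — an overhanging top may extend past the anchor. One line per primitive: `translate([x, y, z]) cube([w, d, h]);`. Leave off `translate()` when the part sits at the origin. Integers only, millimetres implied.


translate([227, 383, 0]) cube([1882, 206, 11]);
translate([227, 480, 11]) cube([1882, 12, 326]);
translate([227, 383, 337]) cube([1882, 206, 11]);


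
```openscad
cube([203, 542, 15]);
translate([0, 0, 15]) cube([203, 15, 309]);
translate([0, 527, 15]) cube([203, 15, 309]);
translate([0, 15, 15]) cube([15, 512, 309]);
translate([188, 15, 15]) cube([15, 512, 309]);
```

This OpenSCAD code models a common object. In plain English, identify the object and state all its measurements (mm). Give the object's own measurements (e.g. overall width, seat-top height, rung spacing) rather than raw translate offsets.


An open-topped rectangular box: outside dimensions 203×542×324 mm, with a uniform wall and base thickness of 15 mm. The base is a full 203×542 slab on the floor; four walls sit on top of the base. The front and back walls (the −y and +y sides) span the full width; the two side walls fit between them.


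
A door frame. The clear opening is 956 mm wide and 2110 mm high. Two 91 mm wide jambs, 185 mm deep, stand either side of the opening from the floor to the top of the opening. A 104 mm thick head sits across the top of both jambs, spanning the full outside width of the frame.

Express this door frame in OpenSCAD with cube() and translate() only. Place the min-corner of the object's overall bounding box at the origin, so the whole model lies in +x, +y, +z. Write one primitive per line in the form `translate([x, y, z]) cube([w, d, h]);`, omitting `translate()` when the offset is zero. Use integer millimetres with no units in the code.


cube([91, 185, 2110]);
translate([1047, 0, 0]) cube([91, 185, 2110]);
translate([0, 0, 2110]) cube([1138, 185, 104]);


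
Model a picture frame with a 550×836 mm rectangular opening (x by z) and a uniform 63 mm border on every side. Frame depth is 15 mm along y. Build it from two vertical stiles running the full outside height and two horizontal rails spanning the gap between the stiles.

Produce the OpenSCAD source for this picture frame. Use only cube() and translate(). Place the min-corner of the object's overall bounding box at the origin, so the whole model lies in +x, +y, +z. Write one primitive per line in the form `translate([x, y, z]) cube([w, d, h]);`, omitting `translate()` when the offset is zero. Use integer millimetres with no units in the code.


cube([63, 15, 962]);
translate([613, 0, 0]) cube([63, 15, 962]);
translate([63, 0, 0]) cube([550, 15, 63]);
translate([63, 0, 899]) cube([550, 15, 63]);


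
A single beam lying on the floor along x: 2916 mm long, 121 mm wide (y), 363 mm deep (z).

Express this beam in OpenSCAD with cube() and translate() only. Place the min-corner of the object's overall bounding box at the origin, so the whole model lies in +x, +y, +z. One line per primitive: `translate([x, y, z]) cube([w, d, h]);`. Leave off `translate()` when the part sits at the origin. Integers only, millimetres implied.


cube([2916, 121, 363]);


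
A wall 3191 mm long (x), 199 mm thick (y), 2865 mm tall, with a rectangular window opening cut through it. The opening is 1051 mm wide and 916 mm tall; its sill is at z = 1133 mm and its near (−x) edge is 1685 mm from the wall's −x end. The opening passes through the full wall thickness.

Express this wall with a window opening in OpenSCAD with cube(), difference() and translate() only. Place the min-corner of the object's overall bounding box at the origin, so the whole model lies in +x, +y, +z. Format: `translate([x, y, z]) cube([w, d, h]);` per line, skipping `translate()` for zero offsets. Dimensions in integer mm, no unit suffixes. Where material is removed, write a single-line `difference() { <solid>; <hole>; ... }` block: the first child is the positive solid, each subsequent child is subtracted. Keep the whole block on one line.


difference() { cube([3191, 199, 2865]); translate([1685, 0, 1133]) cube([1051, 199, 916]); }


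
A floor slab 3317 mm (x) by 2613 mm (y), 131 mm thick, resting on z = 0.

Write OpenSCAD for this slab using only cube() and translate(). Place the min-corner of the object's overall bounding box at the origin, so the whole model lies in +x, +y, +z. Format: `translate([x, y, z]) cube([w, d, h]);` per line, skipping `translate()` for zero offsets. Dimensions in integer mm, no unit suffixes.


cube([3317, 2613, 131]);


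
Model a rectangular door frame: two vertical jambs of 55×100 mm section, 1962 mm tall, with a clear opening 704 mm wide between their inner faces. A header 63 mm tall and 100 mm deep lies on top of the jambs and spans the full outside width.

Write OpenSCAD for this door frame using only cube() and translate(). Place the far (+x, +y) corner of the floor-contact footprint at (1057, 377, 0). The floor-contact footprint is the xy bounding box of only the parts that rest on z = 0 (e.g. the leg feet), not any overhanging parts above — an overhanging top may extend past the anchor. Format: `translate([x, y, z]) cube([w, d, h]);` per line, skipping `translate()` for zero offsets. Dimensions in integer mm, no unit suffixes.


translate([243, 277, 0]) cube([55, 100, 1962]);
translate([1002, 277, 0]) cube([55, 100, 1962]);
translate([243, 277, 1962]) cube([814, 100, 63]);


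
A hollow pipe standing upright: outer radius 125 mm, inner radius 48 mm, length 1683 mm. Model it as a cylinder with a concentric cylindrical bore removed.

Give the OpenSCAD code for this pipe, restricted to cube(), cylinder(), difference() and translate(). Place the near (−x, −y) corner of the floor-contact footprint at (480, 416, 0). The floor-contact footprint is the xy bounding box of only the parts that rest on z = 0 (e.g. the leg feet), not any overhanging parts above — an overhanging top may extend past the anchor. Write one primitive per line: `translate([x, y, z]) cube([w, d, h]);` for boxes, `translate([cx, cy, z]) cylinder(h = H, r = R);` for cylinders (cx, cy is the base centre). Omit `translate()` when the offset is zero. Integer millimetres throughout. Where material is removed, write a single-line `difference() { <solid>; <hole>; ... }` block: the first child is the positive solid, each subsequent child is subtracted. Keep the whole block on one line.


difference() { translate([605, 541, 0]) cylinder(h = 1683, r = 125); translate([605, 541, 0]) cylinder(h = 1683, r = 48); }


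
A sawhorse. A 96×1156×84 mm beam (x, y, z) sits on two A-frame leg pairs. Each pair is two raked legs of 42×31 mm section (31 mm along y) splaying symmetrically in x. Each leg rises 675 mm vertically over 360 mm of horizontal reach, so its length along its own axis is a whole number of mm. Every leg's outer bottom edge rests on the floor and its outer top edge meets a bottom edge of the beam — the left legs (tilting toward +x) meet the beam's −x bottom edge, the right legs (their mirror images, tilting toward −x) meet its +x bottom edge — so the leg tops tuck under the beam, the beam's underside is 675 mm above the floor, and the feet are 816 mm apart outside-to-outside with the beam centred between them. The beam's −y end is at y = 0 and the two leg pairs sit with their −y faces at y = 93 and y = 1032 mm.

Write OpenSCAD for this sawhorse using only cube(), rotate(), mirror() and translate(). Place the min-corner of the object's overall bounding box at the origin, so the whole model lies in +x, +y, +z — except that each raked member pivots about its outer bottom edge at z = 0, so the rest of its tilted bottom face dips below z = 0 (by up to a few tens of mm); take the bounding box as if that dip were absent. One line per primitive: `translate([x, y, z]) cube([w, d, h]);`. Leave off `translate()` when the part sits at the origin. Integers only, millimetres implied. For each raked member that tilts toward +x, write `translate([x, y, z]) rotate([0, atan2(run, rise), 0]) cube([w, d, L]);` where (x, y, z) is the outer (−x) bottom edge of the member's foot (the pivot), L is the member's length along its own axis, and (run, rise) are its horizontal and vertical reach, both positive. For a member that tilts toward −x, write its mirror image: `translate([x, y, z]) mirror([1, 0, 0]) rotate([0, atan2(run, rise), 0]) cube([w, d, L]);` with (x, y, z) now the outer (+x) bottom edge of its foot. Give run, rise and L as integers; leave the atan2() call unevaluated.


translate([360, 0, 675]) cube([96, 1156, 84]);
translate([0, 93, 0]) rotate([0, atan2(360, 675), 0]) cube([42, 31, 765]);
translate([816, 93, 0]) mirror([1, 0, 0]) rotate([0, atan2(360, 675), 0]) cube([42, 31, 765]);
translate([0, 1032, 0]) rotate([0, atan2(360, 675), 0]) cube([42, 31, 765]);
translate([816, 1032, 0]) mirror([1, 0, 0]) rotate([0, atan2(360, 675), 0]) cube([42, 31, 765]);


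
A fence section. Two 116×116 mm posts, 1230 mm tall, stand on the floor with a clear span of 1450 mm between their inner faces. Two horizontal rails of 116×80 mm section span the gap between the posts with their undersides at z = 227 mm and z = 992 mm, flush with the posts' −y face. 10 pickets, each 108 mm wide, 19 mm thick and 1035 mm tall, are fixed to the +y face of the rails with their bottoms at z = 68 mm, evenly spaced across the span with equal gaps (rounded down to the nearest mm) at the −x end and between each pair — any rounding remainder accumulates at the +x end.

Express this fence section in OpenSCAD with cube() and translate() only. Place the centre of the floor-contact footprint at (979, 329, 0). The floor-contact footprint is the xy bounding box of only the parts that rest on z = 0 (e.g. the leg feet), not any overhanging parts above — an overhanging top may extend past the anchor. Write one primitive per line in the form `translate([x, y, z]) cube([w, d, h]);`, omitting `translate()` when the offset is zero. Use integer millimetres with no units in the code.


translate([138, 271, 0]) cube([116, 116, 1230]);
translate([1704, 271, 0]) cube([116, 116, 1230]);
translate([254, 271, 227]) cube([1450, 116, 80]);
translate([254, 271, 992]) cube([1450, 116, 80]);
translate([287, 387, 68]) cube([108, 19, 1035]);
translate([428, 387, 68]) cube([108, 19, 1035]);
translate([569, 387, 68]) cube([108, 19, 1035]);
translate([710, 387, 68]) cube([108, 19, 1035]);
translate([851, 387, 68]) cube([108, 19, 1035]);
translate([992, 387, 68]) cube([108, 19, 1035]);
translate([1133, 387, 68]) cube([108, 19, 1035]);
translate([1274, 387, 68]) cube([108, 19, 1035]);
translate([1415, 387, 68]) cube([108, 19, 1035]);
translate([1556, 387, 68]) cube([108, 19, 1035]);


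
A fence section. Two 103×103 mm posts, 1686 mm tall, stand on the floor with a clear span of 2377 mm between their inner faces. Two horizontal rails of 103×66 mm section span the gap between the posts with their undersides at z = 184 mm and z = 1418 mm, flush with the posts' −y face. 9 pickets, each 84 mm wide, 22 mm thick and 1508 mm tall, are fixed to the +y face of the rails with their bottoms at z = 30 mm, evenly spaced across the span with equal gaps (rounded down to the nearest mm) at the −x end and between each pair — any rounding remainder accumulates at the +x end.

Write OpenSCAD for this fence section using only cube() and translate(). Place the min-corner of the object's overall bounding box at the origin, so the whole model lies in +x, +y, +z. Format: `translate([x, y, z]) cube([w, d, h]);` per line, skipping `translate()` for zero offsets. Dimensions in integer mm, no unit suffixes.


cube([103, 103, 1686]);
translate([2480, 0, 0]) cube([103, 103, 1686]);
translate([103, 0, 184]) cube([2377, 103, 66]);
translate([103, 0, 1418]) cube([2377, 103, 66]);
translate([265, 103, 30]) cube([84, 22, 1508]);
translate([511, 103, 30]) cube([84, 22, 1508]);
translate([757, 103, 30]) cube([84, 22, 1508]);
translate([1003, 103, 30]) cube([84, 22, 1508]);
translate([1249, 103, 30]) cube([84, 22, 1508]);
translate([1495, 103, 30]) cube([84, 22, 1508]);
translate([1741, 103, 30]) cube([84, 22, 1508]);
translate([1987, 103, 30]) cube([84, 22, 1508]);
translate([2233, 103, 30]) cube([84, 22, 1508]);


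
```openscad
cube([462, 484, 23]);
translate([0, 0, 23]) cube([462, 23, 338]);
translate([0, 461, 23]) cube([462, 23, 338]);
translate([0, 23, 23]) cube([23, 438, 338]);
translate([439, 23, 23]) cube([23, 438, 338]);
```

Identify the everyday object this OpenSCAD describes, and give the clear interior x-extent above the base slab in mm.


An open box. The internal width is 416 mm.

A 462×484 base slab with four walls standing on it — an open box. The base is 462 mm wide and the walls are 23 mm thick, so the internal width is 462 − 2 × 23 = 416 mm.


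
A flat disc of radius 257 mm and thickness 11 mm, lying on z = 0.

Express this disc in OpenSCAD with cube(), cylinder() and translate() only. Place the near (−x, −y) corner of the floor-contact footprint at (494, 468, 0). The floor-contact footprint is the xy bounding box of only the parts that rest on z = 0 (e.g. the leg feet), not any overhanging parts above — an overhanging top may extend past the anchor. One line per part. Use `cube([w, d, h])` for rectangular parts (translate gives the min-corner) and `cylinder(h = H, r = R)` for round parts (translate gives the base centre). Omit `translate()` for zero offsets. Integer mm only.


translate([751, 725, 0]) cylinder(h = 11, r = 257);


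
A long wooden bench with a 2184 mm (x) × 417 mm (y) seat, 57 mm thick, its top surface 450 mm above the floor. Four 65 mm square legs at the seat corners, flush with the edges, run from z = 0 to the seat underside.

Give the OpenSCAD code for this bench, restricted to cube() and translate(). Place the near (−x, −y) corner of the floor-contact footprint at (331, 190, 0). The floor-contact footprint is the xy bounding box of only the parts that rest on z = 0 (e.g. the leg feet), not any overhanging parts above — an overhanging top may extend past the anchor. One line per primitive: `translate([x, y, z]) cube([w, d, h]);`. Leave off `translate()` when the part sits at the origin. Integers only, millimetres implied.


translate([331, 190, 393]) cube([2184, 417, 57]);
translate([331, 190, 0]) cube([65, 65, 393]);
translate([331, 542, 0]) cube([65, 65, 393]);
translate([2450, 190, 0]) cube([65, 65, 393]);
translate([2450, 542, 0]) cube([65, 65, 393]);
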